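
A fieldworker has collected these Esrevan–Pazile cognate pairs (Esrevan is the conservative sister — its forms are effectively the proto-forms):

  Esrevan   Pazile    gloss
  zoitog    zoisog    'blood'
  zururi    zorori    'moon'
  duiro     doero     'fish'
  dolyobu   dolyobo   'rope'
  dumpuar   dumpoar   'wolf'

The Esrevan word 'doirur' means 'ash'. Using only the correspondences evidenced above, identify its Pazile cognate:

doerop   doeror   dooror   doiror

doeror

duiro ~ doero — Esrevan i corresponds to Pazile e after a vowel, before r.
zururi ~ zorori — Esrevan u corresponds to Pazile o after a consonant, before r.
Applying these to Esrevan 'doirur':
  doirur → doerur   (i→e after a vowel, before r)
  doerur → doeror   (u→o after a consonant, before r)
So the Pazile cognate is 'doeror'.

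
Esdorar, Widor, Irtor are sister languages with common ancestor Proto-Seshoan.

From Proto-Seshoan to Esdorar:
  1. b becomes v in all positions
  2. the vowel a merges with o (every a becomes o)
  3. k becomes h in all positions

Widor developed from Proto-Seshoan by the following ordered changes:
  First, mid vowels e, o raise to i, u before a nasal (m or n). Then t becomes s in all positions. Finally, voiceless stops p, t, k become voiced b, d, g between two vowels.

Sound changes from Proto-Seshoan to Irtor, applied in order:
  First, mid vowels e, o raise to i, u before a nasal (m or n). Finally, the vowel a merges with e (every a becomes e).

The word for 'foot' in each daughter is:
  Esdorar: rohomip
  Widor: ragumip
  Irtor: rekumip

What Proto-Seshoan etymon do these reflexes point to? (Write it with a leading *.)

Position 3: Esdorar has h, Widor has g, Irtor has k. Irtor preserves k here (none of its changes turn any other segment into k), so the proto-segment is *k.
Position 2: Esdorar has o, Widor has a, Irtor has e. Widor preserves a here (none of its changes turn any other segment into a), so the proto-segment is *a.
This points to *rakomip. Verify forward in each daughter:
Esdorar: *rakomip
  rakomip (rule 1 does not apply)
  rakomip → rokomip   [vowel merger]
  rokomip → rohomip   [unconditioned shift]
  giving Esdorar rohomip.
Widor: *rakomip
  rakomip → rakumip   [pre-nasal raising]
  rakumip (rule 2 does not apply)
  rakumip → ragumip   [intervocalic voicing]
  giving Widor ragumip.
Irtor: *rakomip > rakumip > rekumip  (by pre-nasal raising, vowel merger)
No other proto-form is consistent with every reflex, so the reconstruction is *rakomip.

*rakomip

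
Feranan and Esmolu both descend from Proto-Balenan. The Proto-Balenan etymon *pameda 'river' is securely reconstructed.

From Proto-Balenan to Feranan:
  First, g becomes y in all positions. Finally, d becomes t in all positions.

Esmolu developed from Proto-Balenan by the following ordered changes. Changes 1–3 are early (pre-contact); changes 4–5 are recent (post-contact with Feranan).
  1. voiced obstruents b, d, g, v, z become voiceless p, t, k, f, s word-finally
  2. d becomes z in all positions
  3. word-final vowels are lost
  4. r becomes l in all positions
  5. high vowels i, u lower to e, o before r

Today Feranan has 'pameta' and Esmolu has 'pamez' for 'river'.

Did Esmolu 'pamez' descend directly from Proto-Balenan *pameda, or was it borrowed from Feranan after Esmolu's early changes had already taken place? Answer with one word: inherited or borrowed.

If inherited, *pameda would pass through all of Esmolu's changes:
Esmolu: *pameda > pameza > pamez  (by unconditioned shift, apocope)
If borrowed from Feranan 'pameta' after the early changes, it would undergo only the recent ones:
  rule 4 (unconditioned shift): no change (pameta)
  rule 5 (pre-rhotic lowering): no change (pameta)
  ⇒ as a loan: pameta
Esmolu 'pamez' matches the inherited outcome exactly, so it is an inherited cognate, not a loan.

inherited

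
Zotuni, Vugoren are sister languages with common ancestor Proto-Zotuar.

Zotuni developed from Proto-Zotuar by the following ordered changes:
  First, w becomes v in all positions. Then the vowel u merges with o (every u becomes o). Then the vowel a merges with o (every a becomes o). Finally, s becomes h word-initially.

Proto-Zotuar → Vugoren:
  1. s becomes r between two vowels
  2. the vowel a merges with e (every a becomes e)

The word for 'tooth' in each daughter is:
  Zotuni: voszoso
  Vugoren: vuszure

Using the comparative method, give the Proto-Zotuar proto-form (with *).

Position 5: Zotuni has o, Vugoren has u. Vugoren preserves u here (none of its changes turn any other segment into u), so the proto-segment is *u.
Position 7: Zotuni has o, Vugoren has e. Taking the neighbouring segments as reconstructed: Zotuni o could go back to *a or *o or *u; Vugoren e could go back to *a or *e — the one source consistent with every daughter is *a.
Verify the candidate proto-form against each daughter:
Zotuni: *vuszusa
  vuszusa (rule 1 does not apply)
  vuszusa → voszosa   [vowel merger]
  voszosa → voszoso   [vowel merger]
  voszoso (rule 4 does not apply)
  giving Zotuni voszoso.
Vugoren: *vuszusa
  vuszusa → vuszura   [rhotacism]
  vuszura → vuszure   [vowel merger]
  giving Vugoren vuszure.
No other proto-form is consistent with every reflex, so the reconstruction is *vuszusa.

*vuszusa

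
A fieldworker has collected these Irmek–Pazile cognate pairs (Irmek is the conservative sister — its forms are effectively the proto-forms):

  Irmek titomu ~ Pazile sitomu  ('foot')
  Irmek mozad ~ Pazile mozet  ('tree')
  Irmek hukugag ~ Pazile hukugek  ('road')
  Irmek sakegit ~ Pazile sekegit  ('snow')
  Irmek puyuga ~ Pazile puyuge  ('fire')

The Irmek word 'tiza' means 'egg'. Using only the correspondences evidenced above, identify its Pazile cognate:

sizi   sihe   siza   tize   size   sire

titomu ~ sitomu — Irmek t corresponds to Pazile s word-initially before a front vowel.
puyuga ~ puyuge — Irmek a corresponds to Pazile e word-finally.
Applying these to Irmek 'tiza':
  tiza → siza   (t→s word-initially before a front vowel)
  siza → size   (a→e word-finally)
So the Pazile cognate is 'size'.

size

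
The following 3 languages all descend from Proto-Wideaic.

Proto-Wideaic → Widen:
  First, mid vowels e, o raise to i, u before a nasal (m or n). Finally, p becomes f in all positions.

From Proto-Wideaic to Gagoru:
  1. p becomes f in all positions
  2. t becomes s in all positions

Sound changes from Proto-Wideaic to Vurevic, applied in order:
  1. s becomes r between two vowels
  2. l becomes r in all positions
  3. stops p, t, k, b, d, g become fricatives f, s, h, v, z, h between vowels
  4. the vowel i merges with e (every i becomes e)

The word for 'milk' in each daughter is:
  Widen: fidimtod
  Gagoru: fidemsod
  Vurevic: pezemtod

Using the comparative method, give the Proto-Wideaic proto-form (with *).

Position 4: Widen has i, Gagoru has e, Vurevic has e. Gagoru preserves e here (none of its changes turn any other segment into e), so the proto-segment is *e.
Position 3: Widen has d, Gagoru has d, Vurevic has z. Widen preserves d here (none of its changes turn any other segment into d), so the proto-segment is *d.
Verify the candidate proto-form against each daughter:
Widen: *pidemtod > pidimtod > fidimtod  (by pre-nasal raising, unconditioned shift)
Gagoru: start from *pidemtod.
  rule 1 (unconditioned shift): pidemtod → fidemtod
  rule 2 (unconditioned shift): fidemtod → fidemsod
  ⇒ Gagoru fidemsod
Vurevic: *pidemtod > pizemtod > pezemtod  (by intervocalic lenition, vowel merger)
No other proto-form is consistent with every reflex, so the reconstruction is *pidemtod.

*pidemtod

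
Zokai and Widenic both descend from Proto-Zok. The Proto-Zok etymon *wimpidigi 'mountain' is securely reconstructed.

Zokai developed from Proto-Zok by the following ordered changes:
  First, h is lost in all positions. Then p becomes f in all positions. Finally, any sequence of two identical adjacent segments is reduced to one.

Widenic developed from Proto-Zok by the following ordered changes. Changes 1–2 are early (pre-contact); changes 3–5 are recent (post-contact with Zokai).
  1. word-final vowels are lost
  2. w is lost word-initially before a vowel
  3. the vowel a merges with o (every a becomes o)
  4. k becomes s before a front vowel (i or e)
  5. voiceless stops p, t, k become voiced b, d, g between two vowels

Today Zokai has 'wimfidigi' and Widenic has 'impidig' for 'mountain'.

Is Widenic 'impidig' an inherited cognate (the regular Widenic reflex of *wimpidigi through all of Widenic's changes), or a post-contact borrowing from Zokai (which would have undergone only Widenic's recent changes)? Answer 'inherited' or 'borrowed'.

If inherited, *wimpidigi would pass through all of Widenic's changes:
Widenic: *wimpidigi > wimpidig > impidig  (by apocope, glide loss)
If borrowed from Zokai 'wimfidigi' after the early changes, it would undergo only the recent ones:
  rule 3 (vowel merger): no change (wimfidigi)
  rule 4 (palatalisation): no change (wimfidigi)
  rule 5 (intervocalic voicing): no change (wimfidigi)
  ⇒ as a loan: wimfidigi
Widenic 'impidig' matches the inherited outcome exactly, so it is an inherited cognate, not a loan.

inherited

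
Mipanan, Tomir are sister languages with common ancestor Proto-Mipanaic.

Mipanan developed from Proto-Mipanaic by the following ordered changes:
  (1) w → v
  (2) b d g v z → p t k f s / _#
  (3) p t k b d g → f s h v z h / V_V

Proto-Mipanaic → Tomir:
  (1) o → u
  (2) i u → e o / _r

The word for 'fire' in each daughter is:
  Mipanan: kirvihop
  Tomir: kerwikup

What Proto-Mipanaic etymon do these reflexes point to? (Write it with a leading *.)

*kirwikop

Position 7: Mipanan has o, Tomir has u. Mipanan preserves o here (none of its changes turn any other segment into o), so the proto-segment is *o.
Position 6: Mipanan has h, Tomir has k. Tomir preserves k here (none of its changes turn any other segment into k), so the proto-segment is *k.
Position 2: Mipanan has i, Tomir has e. Mipanan preserves i here (none of its changes turn any other segment into i), so the proto-segment is *i.
Continuing position by position gives *kirwikop; check it forward:
Mipanan: start from *kirwikop.
  rule 1 (unconditioned shift): kirwikop → kirvikop
  rule 2: no change — kirvikop
  rule 3 (intervocalic lenition): kirvikop → kirvihop
  ⇒ Mipanan kirvihop
Tomir: start from *kirwikop.
  rule 1 (vowel merger): kirwikop → kirwikup
  rule 2 (pre-rhotic lowering): kirwikup → kerwikup
  ⇒ Tomir kerwikup
Only *kirwikop yields all of Mipanan kirvihop, Tomir kerwikup.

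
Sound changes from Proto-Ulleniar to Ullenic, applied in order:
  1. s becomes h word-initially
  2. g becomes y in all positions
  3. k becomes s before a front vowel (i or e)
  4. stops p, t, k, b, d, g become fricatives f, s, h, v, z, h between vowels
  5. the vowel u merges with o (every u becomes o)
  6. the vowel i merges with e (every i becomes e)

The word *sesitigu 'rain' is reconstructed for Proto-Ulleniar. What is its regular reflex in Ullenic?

Ullenic: *sesitigu > hesitigu > hesitiyu > hesisiyu > hesisiyo > heseseyo  (by debuccalisation, unconditioned shift, intervocalic lenition, vowel merger, vowel merger)

heseseyo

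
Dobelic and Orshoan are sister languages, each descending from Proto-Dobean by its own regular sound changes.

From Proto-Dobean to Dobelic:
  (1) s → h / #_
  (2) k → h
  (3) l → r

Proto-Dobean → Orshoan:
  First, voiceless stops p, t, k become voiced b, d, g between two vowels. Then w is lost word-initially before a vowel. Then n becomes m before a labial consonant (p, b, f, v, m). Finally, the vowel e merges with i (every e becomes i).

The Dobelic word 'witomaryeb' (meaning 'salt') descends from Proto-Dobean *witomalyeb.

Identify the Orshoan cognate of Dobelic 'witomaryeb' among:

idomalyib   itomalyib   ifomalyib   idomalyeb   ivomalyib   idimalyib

Orshoan: *witomalyeb > widomalyeb > idomalyeb > idomalyib  (by intervocalic voicing, glide loss, vowel merger)
Among the options, 'idomalyib' alone shows every Orshoan change applied in order.

idomalyib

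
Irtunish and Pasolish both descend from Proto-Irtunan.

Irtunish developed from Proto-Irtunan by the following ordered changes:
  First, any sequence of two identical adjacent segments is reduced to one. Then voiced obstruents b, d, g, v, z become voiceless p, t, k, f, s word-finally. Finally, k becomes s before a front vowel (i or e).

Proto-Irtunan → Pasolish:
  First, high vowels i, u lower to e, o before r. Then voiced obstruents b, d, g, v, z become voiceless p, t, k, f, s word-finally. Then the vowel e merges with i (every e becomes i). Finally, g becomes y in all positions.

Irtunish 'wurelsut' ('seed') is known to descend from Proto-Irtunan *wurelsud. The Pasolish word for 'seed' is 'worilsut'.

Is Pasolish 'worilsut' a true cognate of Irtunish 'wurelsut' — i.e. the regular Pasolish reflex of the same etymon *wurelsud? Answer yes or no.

Derive the expected Pasolish reflex of *wurelsud:
Pasolish: *wurelsud > worelsud > worelsut > worilsut  (by pre-rhotic lowering, final devoicing, vowel merger)
Pasolish 'worilsut' matches the regular reflex exactly, so the pair is cognate.

yes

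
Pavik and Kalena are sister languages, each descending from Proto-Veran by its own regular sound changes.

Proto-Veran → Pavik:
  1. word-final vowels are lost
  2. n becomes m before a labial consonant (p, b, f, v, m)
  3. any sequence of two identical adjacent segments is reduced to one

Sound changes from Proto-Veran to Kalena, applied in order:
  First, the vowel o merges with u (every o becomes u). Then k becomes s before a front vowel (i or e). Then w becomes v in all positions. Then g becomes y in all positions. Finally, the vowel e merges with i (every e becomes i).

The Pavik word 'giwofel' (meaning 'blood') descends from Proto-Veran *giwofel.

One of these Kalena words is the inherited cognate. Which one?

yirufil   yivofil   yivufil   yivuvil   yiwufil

Kalena: *giwofel > giwufel > givufel > yivufel > yivufil  (by vowel merger, unconditioned shift, unconditioned shift, vowel merger)

yivufil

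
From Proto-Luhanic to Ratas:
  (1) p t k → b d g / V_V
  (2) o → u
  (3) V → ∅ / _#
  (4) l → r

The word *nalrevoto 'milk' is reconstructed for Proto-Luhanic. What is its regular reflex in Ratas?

Ratas: *nalrevoto
  nalrevoto → nalrevodo   [intervocalic voicing]
  nalrevodo → nalrevudu   [vowel merger]
  nalrevudu → nalrevud   [apocope]
  nalrevud → narrevud   [unconditioned shift]
  giving Ratas narrevud.

narrevud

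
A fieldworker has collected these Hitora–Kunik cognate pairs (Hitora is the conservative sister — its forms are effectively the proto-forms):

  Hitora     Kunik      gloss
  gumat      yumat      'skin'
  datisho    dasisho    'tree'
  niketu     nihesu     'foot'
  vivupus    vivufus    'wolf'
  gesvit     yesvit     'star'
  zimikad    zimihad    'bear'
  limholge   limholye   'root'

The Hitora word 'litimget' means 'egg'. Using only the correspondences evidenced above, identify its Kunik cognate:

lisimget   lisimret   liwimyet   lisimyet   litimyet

datisho ~ dasisho — Hitora t corresponds to Kunik s between vowels (before a front vowel).
limholge ~ limholye — Hitora g corresponds to Kunik y after a consonant, before a front vowel.
Applying these to Hitora 'litimget':
  litimget → lisimget   (t→s between vowels (before a front vowel))
  lisimget → lisimyet   (g→y after a consonant, before a front vowel)
So the Kunik cognate is 'lisimyet'.

lisimyet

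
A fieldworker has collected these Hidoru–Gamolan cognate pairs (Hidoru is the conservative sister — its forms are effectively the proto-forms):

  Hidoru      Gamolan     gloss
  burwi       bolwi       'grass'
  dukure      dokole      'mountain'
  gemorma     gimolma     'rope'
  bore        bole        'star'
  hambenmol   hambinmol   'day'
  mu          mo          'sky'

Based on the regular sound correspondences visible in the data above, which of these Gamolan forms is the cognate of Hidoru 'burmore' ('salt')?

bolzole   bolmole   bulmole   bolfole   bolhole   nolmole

burwi ~ bolwi, dukure ~ dokole — Hidoru u corresponds to Gamolan o after a consonant, before r.
gemorma ~ gimolma — Hidoru r corresponds to Gamolan l after a vowel, before a nasal.
dukure ~ dokole, bore ~ bole — Hidoru r corresponds to Gamolan l between vowels (before a front vowel).
Applying these to Hidoru 'burmore':
  burmore → bormore   (u→o after a consonant, before r)
  bormore → bolmore   (r→l after a vowel, before a nasal)
  bolmore → bolmole   (r→l between vowels (before a front vowel))
So the Gamolan cognate is 'bolmole'.

bolmole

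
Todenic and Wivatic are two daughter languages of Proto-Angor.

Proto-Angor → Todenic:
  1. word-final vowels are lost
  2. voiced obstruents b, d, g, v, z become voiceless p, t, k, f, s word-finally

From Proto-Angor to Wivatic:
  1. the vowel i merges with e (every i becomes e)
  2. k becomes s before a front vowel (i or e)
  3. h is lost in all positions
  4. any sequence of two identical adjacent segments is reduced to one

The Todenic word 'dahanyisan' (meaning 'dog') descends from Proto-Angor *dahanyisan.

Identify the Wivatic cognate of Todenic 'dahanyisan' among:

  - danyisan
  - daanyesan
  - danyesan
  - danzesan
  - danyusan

Wivatic: *dahanyisan > dahanyesan > daanyesan > danyesan  (by vowel merger, h-loss, degemination)
Among the options, 'danyesan' alone shows every Wivatic change applied in order.

danyesan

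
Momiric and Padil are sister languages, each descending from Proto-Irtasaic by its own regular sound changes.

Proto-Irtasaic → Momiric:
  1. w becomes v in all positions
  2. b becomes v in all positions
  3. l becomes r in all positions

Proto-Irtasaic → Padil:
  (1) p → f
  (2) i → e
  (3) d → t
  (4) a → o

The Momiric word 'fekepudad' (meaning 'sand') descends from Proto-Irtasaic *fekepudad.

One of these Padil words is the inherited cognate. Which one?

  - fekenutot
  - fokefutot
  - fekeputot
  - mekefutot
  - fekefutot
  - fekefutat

Padil: start from *fekepudad.
  rule 1 (unconditioned shift): fekepudad → fekefudad
  rule 2: no change — fekefudad
  rule 3 (unconditioned shift): fekefudad → fekefutat
  rule 4 (vowel merger): fekefutat → fekefutot
  ⇒ Padil fekefutot
Only 'fekefutot' matches the regular Padil development of *fekepudad.

fekefutot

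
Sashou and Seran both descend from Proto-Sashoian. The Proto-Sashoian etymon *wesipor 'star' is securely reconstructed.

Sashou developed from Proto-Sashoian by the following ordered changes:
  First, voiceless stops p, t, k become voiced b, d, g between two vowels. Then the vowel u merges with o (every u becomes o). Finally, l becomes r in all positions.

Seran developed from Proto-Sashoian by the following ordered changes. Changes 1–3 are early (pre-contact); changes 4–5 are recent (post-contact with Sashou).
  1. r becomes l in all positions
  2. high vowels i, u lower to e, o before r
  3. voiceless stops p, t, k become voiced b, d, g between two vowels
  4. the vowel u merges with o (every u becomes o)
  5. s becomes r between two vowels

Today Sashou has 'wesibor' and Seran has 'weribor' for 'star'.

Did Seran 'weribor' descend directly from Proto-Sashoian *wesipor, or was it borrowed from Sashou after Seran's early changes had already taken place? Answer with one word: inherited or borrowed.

borrowed

If inherited, *wesipor would pass through all of Seran's changes:
Seran: *wesipor
  wesipor → wesipol   [unconditioned shift]
  wesipol (rule 2 does not apply)
  wesipol → wesibol   [intervocalic voicing]
  wesibol (rule 4 does not apply)
  wesibol → weribol   [rhotacism]
  giving Seran weribol.
If borrowed from Sashou 'wesibor' after the early changes, it would undergo only the recent ones:
  rule 4 (vowel merger): no change (wesibor)
  rule 5 (rhotacism): wesibor → weribor
  ⇒ as a loan: weribor
Seran 'weribor' matches the loan outcome 'weribor', not the inherited 'weribol' — it skipped the early Seran changes, so it was borrowed from Sashou.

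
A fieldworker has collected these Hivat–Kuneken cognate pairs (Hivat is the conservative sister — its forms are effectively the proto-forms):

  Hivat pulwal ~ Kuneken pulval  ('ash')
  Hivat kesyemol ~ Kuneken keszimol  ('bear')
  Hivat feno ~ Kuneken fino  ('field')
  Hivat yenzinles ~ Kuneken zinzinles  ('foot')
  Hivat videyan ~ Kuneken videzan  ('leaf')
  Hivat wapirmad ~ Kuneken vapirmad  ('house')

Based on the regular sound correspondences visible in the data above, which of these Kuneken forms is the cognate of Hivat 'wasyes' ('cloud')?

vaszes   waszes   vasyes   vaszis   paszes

vaszes

wapirmad ~ vapirmad — Hivat w corresponds to Kuneken v word-initially before a back vowel.
kesyemol ~ keszimol — Hivat y corresponds to Kuneken z after a consonant, before a front vowel.
Applying these to Hivat 'wasyes':
  wasyes → vasyes   (w→v word-initially before a back vowel)
  vasyes → vaszes   (y→z after a consonant, before a front vowel)
So the Kuneken cognate is 'vaszes'.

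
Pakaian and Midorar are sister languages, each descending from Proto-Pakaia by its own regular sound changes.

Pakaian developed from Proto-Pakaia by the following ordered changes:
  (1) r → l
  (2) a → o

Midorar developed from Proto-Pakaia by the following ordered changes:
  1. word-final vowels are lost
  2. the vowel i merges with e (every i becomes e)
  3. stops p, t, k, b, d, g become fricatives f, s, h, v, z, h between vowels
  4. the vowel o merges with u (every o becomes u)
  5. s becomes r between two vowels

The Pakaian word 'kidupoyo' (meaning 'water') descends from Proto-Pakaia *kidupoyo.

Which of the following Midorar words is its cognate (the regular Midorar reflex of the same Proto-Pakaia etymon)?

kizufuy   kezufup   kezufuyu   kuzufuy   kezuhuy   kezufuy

kezufuy

Midorar: *kidupoyo
  kidupoyo → kidupoy   [apocope]
  kidupoy → kedupoy   [vowel merger]
  kedupoy → kezufoy   [intervocalic lenition]
  kezufoy → kezufuy   [vowel merger]
  kezufuy (rule 5 does not apply)
  giving Midorar kezufuy.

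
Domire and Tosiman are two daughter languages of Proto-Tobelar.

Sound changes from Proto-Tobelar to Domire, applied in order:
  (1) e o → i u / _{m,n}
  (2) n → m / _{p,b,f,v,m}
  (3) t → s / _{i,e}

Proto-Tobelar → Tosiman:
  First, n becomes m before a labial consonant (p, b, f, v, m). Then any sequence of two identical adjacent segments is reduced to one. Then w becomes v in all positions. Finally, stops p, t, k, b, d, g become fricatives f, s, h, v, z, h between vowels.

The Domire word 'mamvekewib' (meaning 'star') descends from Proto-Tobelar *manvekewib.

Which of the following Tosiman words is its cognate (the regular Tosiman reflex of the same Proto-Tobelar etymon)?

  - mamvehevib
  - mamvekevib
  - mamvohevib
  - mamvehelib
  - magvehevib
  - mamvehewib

Tosiman: *manvekewib
  manvekewib → mamvekewib   [nasal place assimilation]
  mamvekewib (rule 2 does not apply)
  mamvekewib → mamvekevib   [unconditioned shift]
  mamvekevib → mamvehevib   [intervocalic lenition]
  giving Tosiman mamvehevib.
The other candidates each miss or misapply at least one Tosiman change.

mamvehevib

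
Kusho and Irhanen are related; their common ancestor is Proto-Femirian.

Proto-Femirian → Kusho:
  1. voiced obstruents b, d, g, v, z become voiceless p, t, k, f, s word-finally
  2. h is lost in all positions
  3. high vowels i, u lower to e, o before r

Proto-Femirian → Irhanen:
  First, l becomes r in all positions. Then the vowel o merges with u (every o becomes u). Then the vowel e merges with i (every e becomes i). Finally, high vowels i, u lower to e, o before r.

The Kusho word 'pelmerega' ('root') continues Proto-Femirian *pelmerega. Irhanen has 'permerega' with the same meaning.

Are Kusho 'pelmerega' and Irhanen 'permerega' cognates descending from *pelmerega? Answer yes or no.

no

Derive the expected Irhanen reflex of *pelmerega:
Irhanen: *pelmerega > permerega > pirmiriga > permeriga  (by unconditioned shift, vowel merger, pre-rhotic lowering)
The regular Irhanen reflex would be 'permeriga', but the attested form is 'permerega'. The correspondence is irregular, so they are not cognates (the Irhanen form has a different source).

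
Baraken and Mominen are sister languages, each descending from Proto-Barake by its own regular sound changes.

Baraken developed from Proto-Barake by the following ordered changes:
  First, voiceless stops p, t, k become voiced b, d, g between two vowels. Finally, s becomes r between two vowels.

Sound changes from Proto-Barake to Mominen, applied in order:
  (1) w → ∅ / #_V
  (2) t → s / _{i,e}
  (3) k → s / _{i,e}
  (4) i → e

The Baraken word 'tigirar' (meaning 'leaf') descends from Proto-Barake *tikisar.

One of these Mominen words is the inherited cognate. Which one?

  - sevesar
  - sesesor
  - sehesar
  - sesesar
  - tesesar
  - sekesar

Mominen: *tikisar > sikisar > sisisar > sesesar  (by palatalisation, palatalisation, vowel merger)
Among the options, 'sesesar' alone shows every Mominen change applied in order.

sesesar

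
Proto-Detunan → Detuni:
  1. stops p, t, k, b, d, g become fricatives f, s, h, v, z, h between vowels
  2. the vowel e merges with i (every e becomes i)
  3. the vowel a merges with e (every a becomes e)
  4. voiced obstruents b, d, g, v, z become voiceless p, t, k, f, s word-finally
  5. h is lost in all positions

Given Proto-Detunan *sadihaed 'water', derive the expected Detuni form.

Detuni: start from *sadihaed.
  rule 1 (intervocalic lenition): sadihaed → sazihaed
  rule 2 (vowel merger): sazihaed → sazihaid
  rule 3 (vowel merger): sazihaid → seziheid
  rule 4 (final devoicing): seziheid → seziheit
  rule 5 (h-loss): seziheit → sezieit
  ⇒ Detuni sezieit

sezieit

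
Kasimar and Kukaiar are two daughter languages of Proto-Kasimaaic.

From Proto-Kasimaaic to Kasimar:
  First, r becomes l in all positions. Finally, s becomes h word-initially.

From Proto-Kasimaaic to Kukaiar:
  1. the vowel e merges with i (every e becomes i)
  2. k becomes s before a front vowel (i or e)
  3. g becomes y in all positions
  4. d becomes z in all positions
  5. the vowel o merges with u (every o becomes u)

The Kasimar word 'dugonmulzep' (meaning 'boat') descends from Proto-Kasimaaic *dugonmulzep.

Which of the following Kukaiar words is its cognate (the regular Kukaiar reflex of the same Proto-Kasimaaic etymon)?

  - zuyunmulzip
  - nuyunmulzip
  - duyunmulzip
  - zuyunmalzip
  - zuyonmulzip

zuyunmulzip

Kukaiar: *dugonmulzep > dugonmulzip > duyonmulzip > zuyonmulzip > zuyunmulzip  (by vowel merger, unconditioned shift, unconditioned shift, vowel merger)
The other candidates each miss or misapply at least one Kukaiar change.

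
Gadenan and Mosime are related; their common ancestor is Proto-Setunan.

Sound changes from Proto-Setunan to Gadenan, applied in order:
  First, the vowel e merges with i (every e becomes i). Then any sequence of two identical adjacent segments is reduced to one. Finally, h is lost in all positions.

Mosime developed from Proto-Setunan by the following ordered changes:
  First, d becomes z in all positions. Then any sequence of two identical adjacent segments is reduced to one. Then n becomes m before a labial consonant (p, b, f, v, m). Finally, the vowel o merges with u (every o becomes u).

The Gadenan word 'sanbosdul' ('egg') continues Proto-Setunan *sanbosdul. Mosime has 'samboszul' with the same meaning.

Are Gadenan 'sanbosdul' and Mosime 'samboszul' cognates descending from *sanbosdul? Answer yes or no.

Derive the expected Mosime reflex of *sanbosdul:
Mosime: *sanbosdul > sanboszul > samboszul > sambuszul  (by unconditioned shift, nasal place assimilation, vowel merger)
The regular Mosime reflex would be 'sambuszul', but the attested form is 'samboszul'. The correspondence is irregular, so they are not cognates (the Mosime form has a different source).

no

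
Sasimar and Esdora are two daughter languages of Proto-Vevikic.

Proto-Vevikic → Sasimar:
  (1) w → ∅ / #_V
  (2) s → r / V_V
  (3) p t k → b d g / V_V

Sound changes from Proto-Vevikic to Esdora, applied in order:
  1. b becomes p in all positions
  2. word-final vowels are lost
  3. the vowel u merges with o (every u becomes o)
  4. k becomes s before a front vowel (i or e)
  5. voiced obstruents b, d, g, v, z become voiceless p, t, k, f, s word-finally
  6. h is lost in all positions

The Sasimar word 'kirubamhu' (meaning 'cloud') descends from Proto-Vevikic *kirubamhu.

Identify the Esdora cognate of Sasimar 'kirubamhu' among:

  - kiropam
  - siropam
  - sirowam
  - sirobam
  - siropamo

siropam

Esdora: *kirubamhu
  kirubamhu → kirupamhu   [unconditioned shift]
  kirupamhu → kirupamh   [apocope]
  kirupamh → kiropamh   [vowel merger]
  kiropamh → siropamh   [palatalisation]
  siropamh (rule 5 does not apply)
  siropamh → siropam   [h-loss]
  giving Esdora siropam.
Among the options, 'siropam' alone shows every Esdora change applied in order.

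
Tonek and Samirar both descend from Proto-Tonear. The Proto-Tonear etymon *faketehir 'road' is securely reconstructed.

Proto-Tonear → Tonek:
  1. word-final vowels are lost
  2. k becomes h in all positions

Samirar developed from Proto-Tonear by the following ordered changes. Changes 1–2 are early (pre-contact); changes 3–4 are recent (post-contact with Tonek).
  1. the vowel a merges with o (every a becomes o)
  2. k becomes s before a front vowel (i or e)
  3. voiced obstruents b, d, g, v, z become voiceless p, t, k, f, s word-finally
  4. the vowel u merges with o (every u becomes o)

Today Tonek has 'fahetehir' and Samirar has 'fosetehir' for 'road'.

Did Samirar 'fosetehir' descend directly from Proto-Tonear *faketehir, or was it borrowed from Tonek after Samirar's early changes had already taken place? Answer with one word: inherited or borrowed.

If inherited, *faketehir would pass through all of Samirar's changes:
Samirar: start from *faketehir.
  rule 1 (vowel merger): faketehir → foketehir
  rule 2 (palatalisation): foketehir → fosetehir
  rule 3: no change — fosetehir
  rule 4: no change — fosetehir
  ⇒ Samirar fosetehir
If borrowed from Tonek 'fahetehir' after the early changes, it would undergo only the recent ones:
  rule 3 (final devoicing): no change (fahetehir)
  rule 4 (vowel merger): no change (fahetehir)
  ⇒ as a loan: fahetehir
Samirar 'fosetehir' matches the inherited outcome exactly, so it is an inherited cognate, not a loan.

inherited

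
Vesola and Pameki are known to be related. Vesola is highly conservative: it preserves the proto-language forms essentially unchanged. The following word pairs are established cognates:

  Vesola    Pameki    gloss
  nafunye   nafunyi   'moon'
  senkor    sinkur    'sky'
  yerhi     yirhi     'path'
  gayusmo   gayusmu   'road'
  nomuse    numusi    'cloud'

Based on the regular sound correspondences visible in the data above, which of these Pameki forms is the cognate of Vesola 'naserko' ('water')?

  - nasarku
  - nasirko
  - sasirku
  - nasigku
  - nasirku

yerhi ~ yirhi — Vesola e corresponds to Pameki i after a consonant, before r.
gayusmo ~ gayusmu — Vesola o corresponds to Pameki u word-finally.
Applying these to Vesola 'naserko':
  naserko → nasirko   (e→i after a consonant, before r)
  nasirko → nasirku   (o→u word-finally)
So the Pameki cognate is 'nasirku'.

nasirku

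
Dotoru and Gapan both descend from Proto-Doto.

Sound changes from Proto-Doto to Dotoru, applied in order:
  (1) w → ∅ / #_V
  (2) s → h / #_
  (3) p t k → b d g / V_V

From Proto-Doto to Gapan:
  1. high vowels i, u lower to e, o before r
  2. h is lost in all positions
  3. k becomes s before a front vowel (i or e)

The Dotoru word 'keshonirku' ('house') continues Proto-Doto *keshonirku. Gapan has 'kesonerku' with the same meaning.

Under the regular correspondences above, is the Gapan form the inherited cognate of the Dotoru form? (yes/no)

no

Derive the expected Gapan reflex of *keshonirku:
Gapan: start from *keshonirku.
  rule 1 (pre-rhotic lowering): keshonirku → keshonerku
  rule 2 (h-loss): keshonerku → kesonerku
  rule 3 (palatalisation): kesonerku → sesonerku
  ⇒ Gapan sesonerku
The regular Gapan reflex would be 'sesonerku', but the attested form is 'kesonerku'. The correspondence is irregular, so they are not cognates (the Gapan form has a different source).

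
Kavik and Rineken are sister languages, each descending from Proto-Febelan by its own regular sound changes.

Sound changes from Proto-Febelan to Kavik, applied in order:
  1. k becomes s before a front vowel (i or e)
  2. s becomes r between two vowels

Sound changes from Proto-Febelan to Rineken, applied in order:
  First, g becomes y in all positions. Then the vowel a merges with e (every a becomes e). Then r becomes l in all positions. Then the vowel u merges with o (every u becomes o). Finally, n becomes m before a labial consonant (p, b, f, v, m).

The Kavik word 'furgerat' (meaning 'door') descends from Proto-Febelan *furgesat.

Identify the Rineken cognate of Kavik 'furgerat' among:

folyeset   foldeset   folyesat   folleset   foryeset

Rineken: start from *furgesat.
  rule 1 (unconditioned shift): furgesat → furyesat
  rule 2 (vowel merger): furyesat → furyeset
  rule 3 (unconditioned shift): furyeset → fulyeset
  rule 4 (vowel merger): fulyeset → folyeset
  rule 5: no change — folyeset
  ⇒ Rineken folyeset
Only 'folyeset' matches the regular Rineken development of *furgesat.

folyeset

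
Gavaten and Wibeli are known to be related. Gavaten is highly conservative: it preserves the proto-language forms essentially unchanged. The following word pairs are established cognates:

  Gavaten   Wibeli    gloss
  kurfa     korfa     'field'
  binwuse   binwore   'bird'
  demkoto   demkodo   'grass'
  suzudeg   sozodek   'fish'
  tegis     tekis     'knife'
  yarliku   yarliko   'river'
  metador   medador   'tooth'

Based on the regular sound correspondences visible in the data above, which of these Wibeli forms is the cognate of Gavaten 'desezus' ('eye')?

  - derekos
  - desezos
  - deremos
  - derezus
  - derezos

derezos

binwuse ~ binwore — Gavaten s corresponds to Wibeli r between vowels (before a front vowel).
binwuse ~ binwore, suzudeg ~ sozodek — Gavaten u corresponds to Wibeli o after a consonant, before a consonant other than r, m, n, p, b, f, v.
Applying these to Gavaten 'desezus':
  desezus → derezus   (s→r between vowels (before a front vowel))
  derezus → derezos   (u→o after a consonant, before a consonant other than r, m, n, p, b, f, v)
So the Wibeli cognate is 'derezos'.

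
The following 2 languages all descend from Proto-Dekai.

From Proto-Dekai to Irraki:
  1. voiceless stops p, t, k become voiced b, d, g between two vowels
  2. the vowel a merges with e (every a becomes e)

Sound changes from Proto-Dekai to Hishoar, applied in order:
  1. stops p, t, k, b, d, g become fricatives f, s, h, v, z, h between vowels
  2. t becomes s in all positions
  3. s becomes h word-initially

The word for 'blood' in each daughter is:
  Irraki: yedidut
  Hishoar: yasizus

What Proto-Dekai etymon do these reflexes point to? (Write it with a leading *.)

*yatidut

Position 3: Irraki has d, Hishoar has s. Taking the neighbouring segments as reconstructed: Irraki d could go back to *t or *d; Hishoar s could go back to *t or *s — the one source consistent with every daughter is *t.
Position 7: Irraki has t, Hishoar has s. Irraki preserves t here (none of its changes turn any other segment into t), so the proto-segment is *t.
Position 2: Irraki has e, Hishoar has a. Hishoar preserves a here (none of its changes turn any other segment into a), so the proto-segment is *a.
Continuing position by position gives *yatidut; check it forward:
Irraki: *yatidut > yadidut > yedidut  (by intervocalic voicing, vowel merger)
Hishoar: *yatidut
  yatidut → yasizut   [intervocalic lenition]
  yasizut → yasizus   [unconditioned shift]
  yasizus (rule 3 does not apply)
  giving Hishoar yasizus.
*yatidut is the unique common source.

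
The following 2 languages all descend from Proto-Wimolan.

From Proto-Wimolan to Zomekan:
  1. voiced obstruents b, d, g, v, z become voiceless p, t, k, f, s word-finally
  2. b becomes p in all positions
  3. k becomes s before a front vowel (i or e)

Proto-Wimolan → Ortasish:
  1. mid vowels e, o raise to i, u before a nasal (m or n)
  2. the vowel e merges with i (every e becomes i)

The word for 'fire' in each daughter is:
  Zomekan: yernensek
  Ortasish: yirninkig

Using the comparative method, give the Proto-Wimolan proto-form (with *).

Position 2: Zomekan has e, Ortasish has i. Zomekan preserves e here (none of its changes turn any other segment into e), so the proto-segment is *e.
Position 8: Zomekan has e, Ortasish has i. Zomekan preserves e here (none of its changes turn any other segment into e), so the proto-segment is *e.
Continuing position by position gives *yernenkeg; check it forward:
Zomekan: start from *yernenkeg.
  rule 1 (final devoicing): yernenkeg → yernenkek
  rule 2: no change — yernenkek
  rule 3 (palatalisation): yernenkek → yernensek
  ⇒ Zomekan yernensek
Ortasish: *yernenkeg
  yernenkeg → yerninkeg   [pre-nasal raising]
  yerninkeg → yirninkig   [vowel merger]
  giving Ortasish yirninkig.
*yernenkeg is the unique common source.

*yernenkeg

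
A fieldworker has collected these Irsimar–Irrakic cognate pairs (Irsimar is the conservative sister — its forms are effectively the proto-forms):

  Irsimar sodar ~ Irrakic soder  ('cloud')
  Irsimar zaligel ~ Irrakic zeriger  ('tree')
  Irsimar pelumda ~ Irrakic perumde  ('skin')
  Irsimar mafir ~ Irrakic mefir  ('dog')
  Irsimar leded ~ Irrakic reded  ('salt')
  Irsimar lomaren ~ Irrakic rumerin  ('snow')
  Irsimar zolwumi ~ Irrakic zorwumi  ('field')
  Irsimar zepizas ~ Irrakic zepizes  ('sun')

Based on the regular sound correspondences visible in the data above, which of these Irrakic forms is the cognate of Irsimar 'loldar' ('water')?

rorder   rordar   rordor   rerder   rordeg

lomaren ~ rumerin — Irsimar l corresponds to Irrakic r word-initially before a back vowel.
zolwumi ~ zorwumi — Irsimar l corresponds to Irrakic r after a vowel, before a consonant other than r, m, n, p, b, f, v.
sodar ~ soder, lomaren ~ rumerin — Irsimar a corresponds to Irrakic e after a consonant, before r.
Applying these to Irsimar 'loldar':
  loldar → roldar   (l→r word-initially before a back vowel)
  roldar → rordar   (l→r after a vowel, before a consonant other than r, m, n, p, b, f, v)
  rordar → rorder   (a→e after a consonant, before r)
So the Irrakic cognate is 'rorder'.

rorder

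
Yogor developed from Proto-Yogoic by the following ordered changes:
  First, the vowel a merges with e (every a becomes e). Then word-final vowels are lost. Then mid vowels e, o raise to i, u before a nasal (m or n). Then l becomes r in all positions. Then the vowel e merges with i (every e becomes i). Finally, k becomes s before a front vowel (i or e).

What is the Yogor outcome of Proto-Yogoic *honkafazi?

Yogor: *honkafazi > honkefezi > honkefez > hunkefez > hunkifiz > hunsifiz  (by vowel merger, apocope, pre-nasal raising, vowel merger, palatalisation)

hunsifiz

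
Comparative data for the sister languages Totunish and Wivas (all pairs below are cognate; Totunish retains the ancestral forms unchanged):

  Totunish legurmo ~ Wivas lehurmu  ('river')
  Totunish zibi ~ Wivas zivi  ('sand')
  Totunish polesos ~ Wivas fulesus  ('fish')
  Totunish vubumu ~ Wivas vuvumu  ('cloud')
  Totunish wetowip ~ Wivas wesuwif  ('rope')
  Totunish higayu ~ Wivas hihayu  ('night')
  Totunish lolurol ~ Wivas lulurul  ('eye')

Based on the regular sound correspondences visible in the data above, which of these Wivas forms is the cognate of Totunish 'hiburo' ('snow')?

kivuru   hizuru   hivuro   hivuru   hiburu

vubumu ~ vuvumu — Totunish b corresponds to Wivas v between vowels (before a back vowel).
legurmo ~ lehurmu — Totunish o corresponds to Wivas u word-finally.
Applying these to Totunish 'hiburo':
  hiburo → hivuro   (b→v between vowels (before a back vowel))
  hivuro → hivuru   (o→u word-finally)
So the Wivas cognate is 'hivuru'.

hivuru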